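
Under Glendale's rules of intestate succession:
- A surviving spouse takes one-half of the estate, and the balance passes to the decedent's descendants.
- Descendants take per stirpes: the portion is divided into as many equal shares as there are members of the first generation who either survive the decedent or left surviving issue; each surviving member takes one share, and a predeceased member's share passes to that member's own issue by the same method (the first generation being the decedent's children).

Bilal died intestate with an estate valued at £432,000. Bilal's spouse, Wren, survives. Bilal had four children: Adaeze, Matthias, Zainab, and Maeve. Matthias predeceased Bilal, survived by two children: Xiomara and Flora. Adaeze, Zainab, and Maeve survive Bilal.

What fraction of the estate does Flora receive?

Flora receives 1/16 of the estate.

Wren takes one-half of £432,000 = £216,000. The remaining £216,000 passes to the descendants.
The descendants' portion (£216,000) is divided into 4 shares of £54,000: Adaeze, Zainab, and Maeve each take £54,000; Matthias's £54,000 share passes to Matthias's issue.
Matthias's share (£54,000) is divided into 2 shares of £27,000: Xiomara and Flora each take £27,000.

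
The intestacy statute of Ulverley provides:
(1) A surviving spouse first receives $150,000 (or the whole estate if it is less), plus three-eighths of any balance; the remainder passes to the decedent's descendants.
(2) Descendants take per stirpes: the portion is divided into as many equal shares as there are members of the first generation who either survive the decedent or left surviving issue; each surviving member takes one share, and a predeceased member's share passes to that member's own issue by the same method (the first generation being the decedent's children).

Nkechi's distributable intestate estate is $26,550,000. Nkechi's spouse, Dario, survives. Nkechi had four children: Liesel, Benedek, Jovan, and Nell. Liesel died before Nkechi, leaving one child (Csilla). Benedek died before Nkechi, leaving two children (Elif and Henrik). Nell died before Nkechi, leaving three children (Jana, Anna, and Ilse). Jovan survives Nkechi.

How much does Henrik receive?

Dario first takes $150,000, leaving a balance of $26,400,000. Dario then takes three-eighths of the balance ($9,900,000), for a total of $10,050,000. The remaining $16,500,000 passes to the descendants.
The descendants' portion ($16,500,000) is divided into 4 shares of $4,125,000: Jovan takes $4,125,000; Liesel's $4,125,000 share passes to Liesel's issue; Benedek's $4,125,000 share passes to Benedek's issue; Nell's $4,125,000 share passes to Nell's issue.
Liesel's share ($4,125,000) passes entirely to Csilla.
Benedek's share ($4,125,000) is divided into 2 shares of $2,062,500: Elif and Henrik each take $2,062,500.
Nell's share ($4,125,000) is divided into 3 shares of $1,375,000: Jana, Anna, and Ilse each take $1,375,000.

Henrik receives $2,062,500.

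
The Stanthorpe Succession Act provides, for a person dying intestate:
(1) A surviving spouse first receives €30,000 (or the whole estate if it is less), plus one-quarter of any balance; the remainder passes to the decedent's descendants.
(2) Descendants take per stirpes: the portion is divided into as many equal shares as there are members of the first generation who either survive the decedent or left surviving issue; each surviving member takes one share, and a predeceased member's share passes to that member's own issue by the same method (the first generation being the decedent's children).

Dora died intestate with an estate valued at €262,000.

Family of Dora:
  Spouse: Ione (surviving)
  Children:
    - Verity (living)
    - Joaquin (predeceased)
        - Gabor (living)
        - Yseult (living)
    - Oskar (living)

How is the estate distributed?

Ione: €88,000; Verity: €58,000; Gabor: €29,000; Yseult: €29,000; Oskar: €58,000

Ione first takes €30,000, leaving a balance of €232,000. Ione then takes one-quarter of the balance (€58,000), for a total of €88,000. The remaining €174,000 passes to the descendants.
The descendants' portion (€174,000) is divided into 3 shares of €58,000: Verity and Oskar each take €58,000; Joaquin's €58,000 share passes to Joaquin's issue.
Joaquin's share (€58,000) is divided into 2 shares of €29,000: Gabor and Yseult each take €29,000.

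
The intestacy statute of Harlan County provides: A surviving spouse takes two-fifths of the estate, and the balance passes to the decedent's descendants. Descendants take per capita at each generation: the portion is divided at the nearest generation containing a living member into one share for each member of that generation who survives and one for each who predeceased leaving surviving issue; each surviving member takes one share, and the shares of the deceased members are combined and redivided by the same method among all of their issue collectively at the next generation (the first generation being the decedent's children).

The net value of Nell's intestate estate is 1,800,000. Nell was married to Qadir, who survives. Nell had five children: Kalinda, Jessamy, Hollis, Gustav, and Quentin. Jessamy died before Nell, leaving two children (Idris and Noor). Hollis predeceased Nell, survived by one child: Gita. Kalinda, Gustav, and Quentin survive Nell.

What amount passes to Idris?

Qadir takes two-fifths of 1,800,000 = 720,000. The remaining 1,080,000 passes to the descendants.
The descendants' portion (1,080,000) is divided at the children's generation into 5 shares of 216,000. Kalinda, Gustav, and Quentin each take 216,000. The 2 shares of the deceased (Jessamy and Hollis) are combined into a pool of 432,000.
That pool (432,000) is divided at the grandchildren's generation equally among Idris, Noor, and Gita: 144,000 each.

Idris receives 144,000.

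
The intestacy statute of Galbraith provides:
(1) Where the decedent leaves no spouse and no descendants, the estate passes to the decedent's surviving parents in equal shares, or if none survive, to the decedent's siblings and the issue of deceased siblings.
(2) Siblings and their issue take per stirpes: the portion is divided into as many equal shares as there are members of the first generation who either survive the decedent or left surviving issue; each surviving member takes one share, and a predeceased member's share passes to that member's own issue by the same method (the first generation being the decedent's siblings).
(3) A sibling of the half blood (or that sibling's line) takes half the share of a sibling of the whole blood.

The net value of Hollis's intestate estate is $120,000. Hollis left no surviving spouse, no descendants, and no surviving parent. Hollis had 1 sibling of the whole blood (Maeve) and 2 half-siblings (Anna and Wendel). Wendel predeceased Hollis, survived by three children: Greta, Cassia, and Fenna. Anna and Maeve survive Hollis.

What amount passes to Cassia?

The entire $120,000 passes to the siblings and their issue.
Counting each half-blood sibling's line as half a unit, there are 2 units in $120,000, so one unit is $60,000. Whole-blood lines (Maeve) take $60,000 each; half-blood lines (Anna and Wendel) take $30,000 each.
Wendel's share ($30,000) is divided into 3 shares of $10,000: Greta, Cassia, and Fenna each take $10,000.

Cassia receives $10,000.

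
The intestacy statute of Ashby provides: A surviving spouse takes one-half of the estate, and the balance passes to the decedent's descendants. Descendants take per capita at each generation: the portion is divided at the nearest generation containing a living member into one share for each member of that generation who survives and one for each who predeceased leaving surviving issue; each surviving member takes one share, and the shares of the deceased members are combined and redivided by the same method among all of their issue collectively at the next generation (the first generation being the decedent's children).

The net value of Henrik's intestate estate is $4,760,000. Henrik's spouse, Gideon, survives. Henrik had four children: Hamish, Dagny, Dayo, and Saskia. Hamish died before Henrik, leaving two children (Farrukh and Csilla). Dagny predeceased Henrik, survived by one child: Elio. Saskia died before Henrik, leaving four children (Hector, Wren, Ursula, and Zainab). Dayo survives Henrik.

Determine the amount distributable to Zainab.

Zainab receives $255,000.

Gideon takes one-half of $4,760,000 = $2,380,000. The remaining $2,380,000 passes to the descendants.
The descendants' portion ($2,380,000) is divided at the children's generation into 4 shares of $595,000. Dayo takes $595,000. The 3 shares of the deceased (Hamish, Dagny, and Saskia) are combined into a pool of $1,785,000.
That pool ($1,785,000) is divided at the grandchildren's generation equally among Farrukh, Csilla, Elio, Hector, Wren, Ursula, and Zainab: $255,000 each.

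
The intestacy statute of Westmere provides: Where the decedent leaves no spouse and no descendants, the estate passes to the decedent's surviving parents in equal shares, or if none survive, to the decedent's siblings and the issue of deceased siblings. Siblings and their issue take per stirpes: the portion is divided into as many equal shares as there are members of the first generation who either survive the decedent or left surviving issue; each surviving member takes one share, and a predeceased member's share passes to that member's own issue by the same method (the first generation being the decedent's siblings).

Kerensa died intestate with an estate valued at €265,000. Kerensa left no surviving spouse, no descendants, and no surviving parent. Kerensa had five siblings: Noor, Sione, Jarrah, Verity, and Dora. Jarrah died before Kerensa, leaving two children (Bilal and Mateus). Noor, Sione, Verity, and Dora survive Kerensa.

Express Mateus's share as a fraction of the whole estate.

The entire €265,000 passes to the siblings and their issue.
That amount (€265,000) is divided into 5 shares of €53,000: Noor, Sione, Verity, and Dora each take €53,000; Jarrah's €53,000 share passes to Jarrah's issue.
Jarrah's share (€53,000) is divided into 2 shares of €26,500: Bilal and Mateus each take €26,500.

Mateus receives 1/10 of the estate.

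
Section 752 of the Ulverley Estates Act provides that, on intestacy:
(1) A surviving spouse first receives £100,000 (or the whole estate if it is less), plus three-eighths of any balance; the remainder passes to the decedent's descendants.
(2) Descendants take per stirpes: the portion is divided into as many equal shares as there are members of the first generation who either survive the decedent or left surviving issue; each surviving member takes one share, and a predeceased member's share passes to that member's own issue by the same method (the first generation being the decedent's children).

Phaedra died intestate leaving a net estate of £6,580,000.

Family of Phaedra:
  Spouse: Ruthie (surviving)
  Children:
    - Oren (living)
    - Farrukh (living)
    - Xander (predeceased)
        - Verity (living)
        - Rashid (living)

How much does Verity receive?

Verity receives £675,000.

Ruthie first takes £100,000, leaving a balance of £6,480,000. Ruthie then takes three-eighths of the balance (£2,430,000), for a total of £2,530,000. The remaining £4,050,000 passes to the descendants.
The descendants' portion (£4,050,000) is divided into 3 shares of £1,350,000: Oren and Farrukh each take £1,350,000; Xander's £1,350,000 share passes to Xander's issue.
Xander's share (£1,350,000) is divided into 2 shares of £675,000: Verity and Rashid each take £675,000.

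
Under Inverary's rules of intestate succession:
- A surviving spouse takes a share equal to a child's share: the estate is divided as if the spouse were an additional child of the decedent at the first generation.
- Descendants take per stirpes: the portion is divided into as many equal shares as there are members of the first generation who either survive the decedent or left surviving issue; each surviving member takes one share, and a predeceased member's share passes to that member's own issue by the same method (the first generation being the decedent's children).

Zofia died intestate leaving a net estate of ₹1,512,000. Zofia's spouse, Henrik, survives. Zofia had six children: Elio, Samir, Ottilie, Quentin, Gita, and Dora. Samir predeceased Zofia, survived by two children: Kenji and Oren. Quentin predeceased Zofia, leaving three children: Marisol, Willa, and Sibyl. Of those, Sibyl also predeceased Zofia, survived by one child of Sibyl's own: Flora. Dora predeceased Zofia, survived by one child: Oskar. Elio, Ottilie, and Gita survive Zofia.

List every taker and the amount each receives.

The spouse counts as an additional share at the children's level, so there are 7 primary shares of ₹216,000. Henrik takes one such share (₹216,000).
The children's combined portion (₹1,296,000) is divided into 6 shares of ₹216,000: Elio, Ottilie, and Gita each take ₹216,000; Samir's ₹216,000 share passes to Samir's issue; Quentin's ₹216,000 share passes to Quentin's issue; Dora's ₹216,000 share passes to Dora's issue.
Samir's share (₹216,000) is divided into 2 shares of ₹108,000: Kenji and Oren each take ₹108,000.
Quentin's share (₹216,000) is divided into 3 shares of ₹72,000: Marisol and Willa each take ₹72,000; Sibyl's ₹72,000 share passes to Sibyl's issue.
Sibyl's share (₹72,000) passes entirely to Flora.
Dora's share (₹216,000) passes entirely to Oskar.

Henrik: ₹216,000; Elio: ₹216,000; Kenji: ₹108,000; Oren: ₹108,000; Ottilie: ₹216,000; Marisol: ₹72,000; Willa: ₹72,000; Flora: ₹72,000; Gita: ₹216,000; Oskar: ₹216,000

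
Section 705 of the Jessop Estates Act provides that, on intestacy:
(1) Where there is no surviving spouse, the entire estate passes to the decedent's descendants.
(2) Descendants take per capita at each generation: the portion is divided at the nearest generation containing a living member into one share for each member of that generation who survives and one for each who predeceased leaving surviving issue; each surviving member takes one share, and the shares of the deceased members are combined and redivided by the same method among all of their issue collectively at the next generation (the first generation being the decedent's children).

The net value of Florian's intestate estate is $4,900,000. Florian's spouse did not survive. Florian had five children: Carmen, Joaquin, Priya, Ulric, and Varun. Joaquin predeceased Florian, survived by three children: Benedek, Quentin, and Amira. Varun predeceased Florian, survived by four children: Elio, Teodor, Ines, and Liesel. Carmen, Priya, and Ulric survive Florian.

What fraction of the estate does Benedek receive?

The entire $4,900,000 passes to the descendants.
That amount ($4,900,000) is divided at the children's generation into 5 shares of $980,000. Carmen, Priya, and Ulric each take $980,000. The 2 shares of the deceased (Joaquin and Varun) are combined into a pool of $1,960,000.
That pool ($1,960,000) is divided at the grandchildren's generation equally among Benedek, Quentin, Amira, Elio, Teodor, Ines, and Liesel: $280,000 each.

Benedek receives 2/35 of the estate.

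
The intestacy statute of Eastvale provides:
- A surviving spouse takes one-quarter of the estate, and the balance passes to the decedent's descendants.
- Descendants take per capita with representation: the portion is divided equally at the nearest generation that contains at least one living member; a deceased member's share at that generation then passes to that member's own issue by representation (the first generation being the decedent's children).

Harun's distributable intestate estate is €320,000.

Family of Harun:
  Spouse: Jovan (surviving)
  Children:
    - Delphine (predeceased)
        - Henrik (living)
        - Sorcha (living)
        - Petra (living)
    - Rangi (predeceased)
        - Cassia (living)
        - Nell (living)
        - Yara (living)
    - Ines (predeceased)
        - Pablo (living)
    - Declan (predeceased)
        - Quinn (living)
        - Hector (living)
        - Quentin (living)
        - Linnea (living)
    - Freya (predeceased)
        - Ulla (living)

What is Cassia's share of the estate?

Cassia receives €20,000.

Jovan takes one-quarter of €320,000 = €80,000. The remaining €240,000 passes to the descendants.
No child survives, so the initial division is made at the grandchildren's generation.
The descendants' portion (€240,000) is divided into 12 shares of €20,000: Henrik, Sorcha, Petra, Cassia, Nell, Yara, Pablo, Quinn, Hector, Quentin, Linnea, and Ulla each take €20,000.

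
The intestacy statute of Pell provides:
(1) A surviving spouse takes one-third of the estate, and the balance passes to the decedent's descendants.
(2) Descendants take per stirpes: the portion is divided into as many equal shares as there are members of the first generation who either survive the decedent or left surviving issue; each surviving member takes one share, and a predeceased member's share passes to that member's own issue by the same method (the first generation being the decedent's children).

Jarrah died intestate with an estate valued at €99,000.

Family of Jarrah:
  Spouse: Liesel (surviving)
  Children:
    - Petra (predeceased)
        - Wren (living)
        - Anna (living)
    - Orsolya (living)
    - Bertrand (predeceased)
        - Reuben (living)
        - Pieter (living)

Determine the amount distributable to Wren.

Wren receives €11,000.

Liesel takes one-third of €99,000 = €33,000. The remaining €66,000 passes to the descendants.
The descendants' portion (€66,000) is divided into 3 shares of €22,000: Orsolya takes €22,000; Petra's €22,000 share passes to Petra's issue; Bertrand's €22,000 share passes to Bertrand's issue.
Petra's share (€22,000) is divided into 2 shares of €11,000: Wren and Anna each take €11,000.
Bertrand's share (€22,000) is divided into 2 shares of €11,000: Reuben and Pieter each take €11,000.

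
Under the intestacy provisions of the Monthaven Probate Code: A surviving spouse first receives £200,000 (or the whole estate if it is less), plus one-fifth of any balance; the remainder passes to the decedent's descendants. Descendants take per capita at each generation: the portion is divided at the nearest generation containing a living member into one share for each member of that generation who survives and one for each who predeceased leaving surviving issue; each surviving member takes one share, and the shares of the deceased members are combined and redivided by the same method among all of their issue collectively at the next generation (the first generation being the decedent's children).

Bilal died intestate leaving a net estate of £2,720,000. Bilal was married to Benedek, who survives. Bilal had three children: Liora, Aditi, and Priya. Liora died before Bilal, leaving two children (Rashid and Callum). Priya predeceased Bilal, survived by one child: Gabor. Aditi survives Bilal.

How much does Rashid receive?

Rashid receives £448,000.

Benedek first takes £200,000, leaving a balance of £2,520,000. Benedek then takes one-fifth of the balance (£504,000), for a total of £704,000. The remaining £2,016,000 passes to the descendants.
The descendants' portion (£2,016,000) is divided at the children's generation into 3 shares of £672,000. Aditi takes £672,000. The 2 shares of the deceased (Liora and Priya) are combined into a pool of £1,344,000.
That pool (£1,344,000) is divided at the grandchildren's generation equally among Rashid, Callum, and Gabor: £448,000 each.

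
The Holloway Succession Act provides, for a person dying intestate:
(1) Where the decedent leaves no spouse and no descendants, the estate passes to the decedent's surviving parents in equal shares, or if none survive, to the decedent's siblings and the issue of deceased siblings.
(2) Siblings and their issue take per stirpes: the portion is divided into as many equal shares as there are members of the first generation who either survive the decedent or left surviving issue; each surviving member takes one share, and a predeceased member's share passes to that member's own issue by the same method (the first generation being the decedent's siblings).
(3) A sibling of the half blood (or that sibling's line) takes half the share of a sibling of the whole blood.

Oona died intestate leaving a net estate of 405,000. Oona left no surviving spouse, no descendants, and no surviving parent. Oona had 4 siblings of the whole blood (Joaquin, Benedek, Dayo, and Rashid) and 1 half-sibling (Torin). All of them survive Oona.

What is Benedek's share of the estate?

Benedek receives 90,000.

The entire 405,000 passes to the siblings and their issue.
Counting each half-blood sibling's line as half a unit, there are 9/2 units in 405,000, so one unit is 90,000. Whole-blood lines (Joaquin, Benedek, Dayo, and Rashid) take 90,000 each; half-blood lines (Torin) take 45,000 each.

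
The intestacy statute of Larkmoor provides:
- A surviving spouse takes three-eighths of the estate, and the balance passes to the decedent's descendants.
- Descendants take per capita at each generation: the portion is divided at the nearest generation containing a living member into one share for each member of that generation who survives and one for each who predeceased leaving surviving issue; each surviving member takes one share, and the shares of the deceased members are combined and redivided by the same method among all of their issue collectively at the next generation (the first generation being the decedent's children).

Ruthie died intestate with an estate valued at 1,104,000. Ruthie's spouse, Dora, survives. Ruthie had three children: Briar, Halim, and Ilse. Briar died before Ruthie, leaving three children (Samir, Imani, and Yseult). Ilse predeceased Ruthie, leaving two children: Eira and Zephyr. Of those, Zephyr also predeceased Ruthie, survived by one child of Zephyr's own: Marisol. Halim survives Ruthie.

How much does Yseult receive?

Dora takes three-eighths of 1,104,000 = 414,000. The remaining 690,000 passes to the descendants.
The descendants' portion (690,000) is divided at the children's generation into 3 shares of 230,000. Halim takes 230,000. The 2 shares of the deceased (Briar and Ilse) are combined into a pool of 460,000.
That pool (460,000) is divided at the grandchildren's generation into 5 shares of 92,000. Samir, Imani, Yseult, and Eira each take 92,000. The remaining share for the deceased Zephyr (92,000) is carried to the next generation.
That pool (92,000) passes entirely to Marisol, the sole taker at the great-grandchildren's generation.

Yseult receives 92,000.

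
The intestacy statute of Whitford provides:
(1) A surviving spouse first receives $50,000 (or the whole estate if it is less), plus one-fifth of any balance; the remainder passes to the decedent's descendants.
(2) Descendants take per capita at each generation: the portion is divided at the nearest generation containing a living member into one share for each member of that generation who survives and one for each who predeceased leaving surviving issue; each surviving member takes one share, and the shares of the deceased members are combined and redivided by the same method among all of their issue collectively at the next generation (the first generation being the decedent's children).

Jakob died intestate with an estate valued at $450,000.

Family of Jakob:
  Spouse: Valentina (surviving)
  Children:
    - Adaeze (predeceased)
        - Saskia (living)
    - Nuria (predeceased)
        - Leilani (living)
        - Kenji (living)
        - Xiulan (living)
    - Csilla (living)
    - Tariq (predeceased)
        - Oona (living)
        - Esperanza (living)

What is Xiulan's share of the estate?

Xiulan receives $40,000.

Valentina first takes $50,000, leaving a balance of $400,000. Valentina then takes one-fifth of the balance ($80,000), for a total of $130,000. The remaining $320,000 passes to the descendants.
The descendants' portion ($320,000) is divided at the children's generation into 4 shares of $80,000. Csilla takes $80,000. The 3 shares of the deceased (Adaeze, Nuria, and Tariq) are combined into a pool of $240,000.
That pool ($240,000) is divided at the grandchildren's generation equally among Saskia, Leilani, Kenji, Xiulan, Oona, and Esperanza: $40,000 each.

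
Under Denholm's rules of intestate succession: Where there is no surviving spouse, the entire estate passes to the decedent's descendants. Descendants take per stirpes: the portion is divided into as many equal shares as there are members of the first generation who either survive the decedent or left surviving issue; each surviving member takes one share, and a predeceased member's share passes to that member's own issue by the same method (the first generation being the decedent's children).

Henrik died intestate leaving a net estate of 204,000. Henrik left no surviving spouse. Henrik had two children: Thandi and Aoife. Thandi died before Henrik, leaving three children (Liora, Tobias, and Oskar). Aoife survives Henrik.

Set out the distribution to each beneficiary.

Liora: 34,000; Tobias: 34,000; Oskar: 34,000; Aoife: 102,000

The entire 204,000 passes to the descendants.
That amount (204,000) is divided into 2 shares of 102,000: Aoife takes 102,000; Thandi's 102,000 share passes to Thandi's issue.
Thandi's share (102,000) is divided into 3 shares of 34,000: Liora, Tobias, and Oskar each take 34,000.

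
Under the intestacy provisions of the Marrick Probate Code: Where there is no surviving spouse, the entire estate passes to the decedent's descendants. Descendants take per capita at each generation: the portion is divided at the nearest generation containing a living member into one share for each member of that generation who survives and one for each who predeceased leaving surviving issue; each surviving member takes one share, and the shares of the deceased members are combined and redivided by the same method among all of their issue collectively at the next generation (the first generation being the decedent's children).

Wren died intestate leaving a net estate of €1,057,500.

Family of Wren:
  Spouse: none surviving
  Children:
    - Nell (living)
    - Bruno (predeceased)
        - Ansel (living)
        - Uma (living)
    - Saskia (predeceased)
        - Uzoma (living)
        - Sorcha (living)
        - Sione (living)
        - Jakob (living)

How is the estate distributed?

The entire €1,057,500 passes to the descendants.
That amount (€1,057,500) is divided at the children's generation into 3 shares of €352,500. Nell takes €352,500. The 2 shares of the deceased (Bruno and Saskia) are combined into a pool of €705,000.
That pool (€705,000) is divided at the grandchildren's generation equally among Ansel, Uma, Uzoma, Sorcha, Sione, and Jakob: €117,500 each.

Nell: €352,500; Ansel: €117,500; Uma: €117,500; Uzoma: €117,500; Sorcha: €117,500; Sione: €117,500; Jakob: €117,500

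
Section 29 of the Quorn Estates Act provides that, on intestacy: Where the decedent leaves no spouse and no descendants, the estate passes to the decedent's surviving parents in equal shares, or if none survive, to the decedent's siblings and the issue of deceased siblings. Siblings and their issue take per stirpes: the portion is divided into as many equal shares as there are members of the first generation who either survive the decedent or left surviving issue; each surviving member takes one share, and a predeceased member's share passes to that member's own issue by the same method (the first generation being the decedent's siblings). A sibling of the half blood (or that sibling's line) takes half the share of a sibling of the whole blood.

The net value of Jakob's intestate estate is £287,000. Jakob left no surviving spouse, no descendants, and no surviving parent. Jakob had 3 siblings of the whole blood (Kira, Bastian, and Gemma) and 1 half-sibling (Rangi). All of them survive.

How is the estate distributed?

The entire £287,000 passes to the siblings and their issue.
Counting each half-blood sibling's line as half a unit, there are 7/2 units in £287,000, so one unit is £82,000. Whole-blood lines (Kira, Bastian, and Gemma) take £82,000 each; half-blood lines (Rangi) take £41,000 each.

Kira: £82,000; Bastian: £82,000; Rangi: £41,000; Gemma: £82,000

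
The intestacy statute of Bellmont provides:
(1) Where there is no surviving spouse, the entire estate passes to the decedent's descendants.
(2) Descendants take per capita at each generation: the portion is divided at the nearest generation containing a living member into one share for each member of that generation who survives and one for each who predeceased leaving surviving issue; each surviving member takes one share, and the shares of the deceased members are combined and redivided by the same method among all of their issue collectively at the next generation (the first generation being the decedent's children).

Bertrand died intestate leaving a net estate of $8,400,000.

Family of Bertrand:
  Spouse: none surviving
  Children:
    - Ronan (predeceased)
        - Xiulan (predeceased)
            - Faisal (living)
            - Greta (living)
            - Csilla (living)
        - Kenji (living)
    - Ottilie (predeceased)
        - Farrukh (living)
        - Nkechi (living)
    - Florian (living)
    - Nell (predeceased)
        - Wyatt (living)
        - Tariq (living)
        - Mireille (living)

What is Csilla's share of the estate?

The entire $8,400,000 passes to the descendants.
That amount ($8,400,000) is divided at the children's generation into 4 shares of $2,100,000. Florian takes $2,100,000. The 3 shares of the deceased (Ronan, Ottilie, and Nell) are combined into a pool of $6,300,000.
That pool ($6,300,000) is divided at the grandchildren's generation into 7 shares of $900,000. Kenji, Farrukh, Nkechi, Wyatt, Tariq, and Mireille each take $900,000. The remaining share for the deceased Xiulan ($900,000) is carried to the next generation.
That pool ($900,000) is divided at the great-grandchildren's generation equally among Faisal, Greta, and Csilla: $300,000 each.

Csilla receives $300,000.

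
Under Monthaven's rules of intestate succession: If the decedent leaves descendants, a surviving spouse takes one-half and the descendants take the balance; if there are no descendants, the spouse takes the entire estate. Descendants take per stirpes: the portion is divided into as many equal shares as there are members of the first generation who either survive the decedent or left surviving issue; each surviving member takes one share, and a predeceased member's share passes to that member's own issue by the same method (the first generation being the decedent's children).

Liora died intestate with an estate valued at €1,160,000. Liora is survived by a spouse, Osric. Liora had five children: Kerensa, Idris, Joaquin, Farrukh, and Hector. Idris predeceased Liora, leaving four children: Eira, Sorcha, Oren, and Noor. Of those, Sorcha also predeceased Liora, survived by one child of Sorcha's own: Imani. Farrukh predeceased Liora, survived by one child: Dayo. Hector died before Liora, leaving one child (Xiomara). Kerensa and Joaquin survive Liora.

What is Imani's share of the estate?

Imani receives €29,000.

Osric takes one-half of €1,160,000 = €580,000. The remaining €580,000 passes to the descendants.
The descendants' portion (€580,000) is divided into 5 shares of €116,000: Kerensa and Joaquin each take €116,000; Idris's €116,000 share passes to Idris's issue; Farrukh's €116,000 share passes to Farrukh's issue; Hector's €116,000 share passes to Hector's issue.
Idris's share (€116,000) is divided into 4 shares of €29,000: Eira, Oren, and Noor each take €29,000; Sorcha's €29,000 share passes to Sorcha's issue.
Sorcha's share (€29,000) passes entirely to Imani.
Farrukh's share (€116,000) passes entirely to Dayo.
Hector's share (€116,000) passes entirely to Xiomara.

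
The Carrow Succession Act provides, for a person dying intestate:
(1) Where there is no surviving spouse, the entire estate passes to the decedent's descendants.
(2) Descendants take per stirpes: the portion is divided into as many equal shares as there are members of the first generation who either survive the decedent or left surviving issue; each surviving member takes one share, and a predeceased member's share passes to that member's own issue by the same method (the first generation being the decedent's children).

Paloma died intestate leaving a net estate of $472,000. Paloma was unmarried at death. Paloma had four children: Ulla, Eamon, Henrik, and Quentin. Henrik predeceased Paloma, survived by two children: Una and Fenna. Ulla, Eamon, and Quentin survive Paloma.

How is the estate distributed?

Ulla: $118,000; Eamon: $118,000; Una: $59,000; Fenna: $59,000; Quentin: $118,000

The entire $472,000 passes to the descendants.
That amount ($472,000) is divided into 4 shares of $118,000: Ulla, Eamon, and Quentin each take $118,000; Henrik's $118,000 share passes to Henrik's issue.
Henrik's share ($118,000) is divided into 2 shares of $59,000: Una and Fenna each take $59,000.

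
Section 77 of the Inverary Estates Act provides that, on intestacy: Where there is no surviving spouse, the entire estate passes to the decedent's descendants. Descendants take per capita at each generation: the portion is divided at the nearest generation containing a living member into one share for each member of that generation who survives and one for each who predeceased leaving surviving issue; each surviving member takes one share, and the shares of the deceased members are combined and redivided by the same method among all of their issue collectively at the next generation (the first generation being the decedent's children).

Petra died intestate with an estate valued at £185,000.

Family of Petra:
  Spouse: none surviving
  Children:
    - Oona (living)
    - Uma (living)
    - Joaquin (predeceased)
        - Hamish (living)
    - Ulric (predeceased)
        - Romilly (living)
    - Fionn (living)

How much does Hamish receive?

The entire £185,000 passes to the descendants.
That amount (£185,000) is divided at the children's generation into 5 shares of £37,000. Oona, Uma, and Fionn each take £37,000. The 2 shares of the deceased (Joaquin and Ulric) are combined into a pool of £74,000.
That pool (£74,000) is divided at the grandchildren's generation equally among Hamish and Romilly: £37,000 each.

Hamish receives £37,000.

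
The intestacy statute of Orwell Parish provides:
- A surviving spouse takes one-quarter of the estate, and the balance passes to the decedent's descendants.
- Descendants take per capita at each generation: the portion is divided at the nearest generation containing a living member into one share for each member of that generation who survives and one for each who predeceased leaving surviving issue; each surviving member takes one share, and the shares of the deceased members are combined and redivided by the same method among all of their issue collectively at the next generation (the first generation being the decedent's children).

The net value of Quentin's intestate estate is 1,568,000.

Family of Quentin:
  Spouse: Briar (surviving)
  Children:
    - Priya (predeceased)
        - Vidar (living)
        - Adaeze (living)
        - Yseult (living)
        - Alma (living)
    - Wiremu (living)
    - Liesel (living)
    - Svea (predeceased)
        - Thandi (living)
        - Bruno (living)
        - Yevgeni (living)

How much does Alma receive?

Alma receives 84,000.

Briar takes one-quarter of 1,568,000 = 392,000. The remaining 1,176,000 passes to the descendants.
The descendants' portion (1,176,000) is divided at the children's generation into 4 shares of 294,000. Wiremu and Liesel each take 294,000. The 2 shares of the deceased (Priya and Svea) are combined into a pool of 588,000.
That pool (588,000) is divided at the grandchildren's generation equally among Vidar, Adaeze, Yseult, Alma, Thandi, Bruno, and Yevgeni: 84,000 each.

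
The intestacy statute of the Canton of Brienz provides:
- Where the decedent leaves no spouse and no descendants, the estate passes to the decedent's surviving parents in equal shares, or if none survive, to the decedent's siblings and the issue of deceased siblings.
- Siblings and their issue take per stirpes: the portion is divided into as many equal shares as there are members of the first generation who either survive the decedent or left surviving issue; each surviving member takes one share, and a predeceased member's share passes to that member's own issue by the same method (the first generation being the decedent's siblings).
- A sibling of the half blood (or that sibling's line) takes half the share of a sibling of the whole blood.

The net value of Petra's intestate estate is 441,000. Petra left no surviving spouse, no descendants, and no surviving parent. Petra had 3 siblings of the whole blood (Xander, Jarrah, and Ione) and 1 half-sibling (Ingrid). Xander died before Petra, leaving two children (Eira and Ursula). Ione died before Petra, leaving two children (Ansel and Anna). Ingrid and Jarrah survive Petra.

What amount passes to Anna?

The entire 441,000 passes to the siblings and their issue.
Counting each half-blood sibling's line as half a unit, there are 7/2 units in 441,000, so one unit is 126,000. Whole-blood lines (Xander, Jarrah, and Ione) take 126,000 each; half-blood lines (Ingrid) take 63,000 each.
Xander's share (126,000) is divided into 2 shares of 63,000: Eira and Ursula each take 63,000.
Ione's share (126,000) is divided into 2 shares of 63,000: Ansel and Anna each take 63,000.

Anna receives 63,000.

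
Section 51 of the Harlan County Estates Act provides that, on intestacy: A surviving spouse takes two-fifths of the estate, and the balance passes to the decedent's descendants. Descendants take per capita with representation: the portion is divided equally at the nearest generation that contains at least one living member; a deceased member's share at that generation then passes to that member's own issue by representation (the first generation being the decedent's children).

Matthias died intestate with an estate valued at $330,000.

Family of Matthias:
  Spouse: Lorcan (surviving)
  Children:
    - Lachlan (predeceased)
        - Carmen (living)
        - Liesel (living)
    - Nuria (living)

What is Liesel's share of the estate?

Lorcan takes two-fifths of $330,000 = $132,000. The remaining $198,000 passes to the descendants.
The descendants' portion ($198,000) is divided into 2 shares of $99,000: Nuria takes $99,000; Lachlan's $99,000 share passes to Lachlan's issue.
Lachlan's share ($99,000) is divided into 2 shares of $49,500: Carmen and Liesel each take $49,500.

Liesel receives $49,500.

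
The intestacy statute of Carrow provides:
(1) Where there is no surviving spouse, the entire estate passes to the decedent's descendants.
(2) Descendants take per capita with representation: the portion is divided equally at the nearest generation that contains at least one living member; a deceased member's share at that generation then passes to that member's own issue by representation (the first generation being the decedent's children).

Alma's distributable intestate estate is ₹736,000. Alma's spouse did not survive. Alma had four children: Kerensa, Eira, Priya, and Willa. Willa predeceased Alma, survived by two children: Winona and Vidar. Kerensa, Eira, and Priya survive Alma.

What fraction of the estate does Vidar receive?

The entire ₹736,000 passes to the descendants.
That amount (₹736,000) is divided into 4 shares of ₹184,000: Kerensa, Eira, and Priya each take ₹184,000; Willa's ₹184,000 share passes to Willa's issue.
Willa's share (₹184,000) is divided into 2 shares of ₹92,000: Winona and Vidar each take ₹92,000.

Vidar receives 1/8 of the estate.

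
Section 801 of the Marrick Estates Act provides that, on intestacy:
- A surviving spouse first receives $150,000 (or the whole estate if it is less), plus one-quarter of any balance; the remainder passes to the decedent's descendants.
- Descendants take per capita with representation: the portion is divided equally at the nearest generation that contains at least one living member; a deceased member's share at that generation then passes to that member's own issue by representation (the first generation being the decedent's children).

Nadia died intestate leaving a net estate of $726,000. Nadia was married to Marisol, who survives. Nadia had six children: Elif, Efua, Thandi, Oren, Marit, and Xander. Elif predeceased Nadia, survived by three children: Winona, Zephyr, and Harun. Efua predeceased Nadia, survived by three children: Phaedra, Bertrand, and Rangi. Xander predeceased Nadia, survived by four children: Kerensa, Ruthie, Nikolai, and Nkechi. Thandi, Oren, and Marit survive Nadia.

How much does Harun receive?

Harun receives $24,000.

Marisol first takes $150,000, leaving a balance of $576,000. Marisol then takes one-quarter of the balance ($144,000), for a total of $294,000. The remaining $432,000 passes to the descendants.
The descendants' portion ($432,000) is divided into 6 shares of $72,000: Thandi, Oren, and Marit each take $72,000; Elif's $72,000 share passes to Elif's issue; Efua's $72,000 share passes to Efua's issue; Xander's $72,000 share passes to Xander's issue.
Elif's share ($72,000) is divided into 3 shares of $24,000: Winona, Zephyr, and Harun each take $24,000.
Efua's share ($72,000) is divided into 3 shares of $24,000: Phaedra, Bertrand, and Rangi each take $24,000.
Xander's share ($72,000) is divided into 4 shares of $18,000: Kerensa, Ruthie, Nikolai, and Nkechi each take $18,000.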